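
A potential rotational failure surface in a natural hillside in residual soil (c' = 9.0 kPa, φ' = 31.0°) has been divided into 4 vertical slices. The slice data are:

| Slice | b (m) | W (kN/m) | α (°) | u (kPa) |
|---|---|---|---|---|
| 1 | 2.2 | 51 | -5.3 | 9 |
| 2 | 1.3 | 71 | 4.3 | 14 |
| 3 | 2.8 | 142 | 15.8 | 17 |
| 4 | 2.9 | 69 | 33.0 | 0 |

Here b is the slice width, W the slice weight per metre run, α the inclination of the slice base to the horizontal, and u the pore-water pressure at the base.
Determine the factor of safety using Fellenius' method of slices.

FS = 2.94

Ordinary method of slices: FS = Σ[c'·Δl_i + (W_i cosα_i − u_i·Δl_i)·tanφ'] / Σ W_i sinα_i, with Δl_i = b_i / cosα_i.
Slice 1: Δl = 2.2/cos(-5.3°) = 2.209 m; N'_1 = 51·cos(-5.3°) − 9·2.209 = 30.9; c'Δl = 19.89; W sinα = -4.7
Slice 2: Δl = 1.3/cos4.3° = 1.304 m; N'_2 = 71·cos4.3° − 14·1.304 = 52.5; c'Δl = 11.73; W sinα = 5.3
Slice 3: Δl = 2.8/cos15.8° = 2.910 m; N'_3 = 142·cos15.8° − 17·2.910 = 87.2; c'Δl = 26.19; W sinα = 38.7
Slice 4: Δl = 2.9/cos33.0° = 3.458 m; N'_4 = 69·cos33.0° − 0·3.458 = 57.9; c'Δl = 31.12; W sinα = 37.6
Σc'Δl = 88.9 kN/m; ΣN' = 228.5 kN/m; ΣW sinα = 76.9 kN/m
Resisting = 88.9 + 228.5·tan31.0° = 88.9 + 137.3 = 226.2 kN/m
FS = 226.2 / 76.9 = 2.943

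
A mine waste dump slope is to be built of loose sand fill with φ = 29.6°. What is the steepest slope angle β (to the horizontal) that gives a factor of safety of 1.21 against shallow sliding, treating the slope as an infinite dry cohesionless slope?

For an infinite dry cohesionless slope FS = tanφ/tanβ, so tanβ = tanφ / FS.
tanβ = tan29.6° / 1.21 = 0.5681 / 1.21 = 0.4695
β = arctan(0.4695) = 25.15°

β = 25.1°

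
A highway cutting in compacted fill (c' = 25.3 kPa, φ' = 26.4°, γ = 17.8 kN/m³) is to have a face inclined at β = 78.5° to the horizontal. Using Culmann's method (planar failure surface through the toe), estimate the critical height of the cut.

Culmann's analysis gives the critical failure plane at α_cr = (β + φ')/2 = (78.5 + 26.4)/2 = 52.5°, and the critical height
H_c = (4c'/γ) · sinβ cosφ' / [1 − cos(β − φ')]
    = (4·25.3/17.8) · sin78.5°·cos26.4° / [1 − cos(52.1°)]
    = 5.685 · 0.9799·0.8957 / [1 − 0.6143]
    = 5.685 · 0.8777 / 0.3857
    = 12.94 m

H_c = 12.94 m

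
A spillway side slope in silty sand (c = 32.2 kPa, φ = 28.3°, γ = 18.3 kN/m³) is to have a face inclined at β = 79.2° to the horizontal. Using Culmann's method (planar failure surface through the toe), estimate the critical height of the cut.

H_c = 16.48 m

Culmann's analysis gives the critical failure plane at α_cr = (β + φ)/2 = (79.2 + 28.3)/2 = 53.8°, and the critical height
H_c = (4c/γ) · sinβ cosφ / [1 − cos(β − φ)]
    = (4·32.2/18.3) · sin79.2°·cos28.3° / [1 − cos(50.9°)]
    = 7.038 · 0.9823·0.8805 / [1 − 0.6307]
    = 7.038 · 0.8649 / 0.3693
    = 16.48 m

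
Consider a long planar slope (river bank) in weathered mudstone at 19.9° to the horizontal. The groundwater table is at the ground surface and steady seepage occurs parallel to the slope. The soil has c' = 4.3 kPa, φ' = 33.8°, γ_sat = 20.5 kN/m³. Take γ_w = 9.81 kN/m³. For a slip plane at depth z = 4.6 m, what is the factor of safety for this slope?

With seepage parallel to the slope and the water table at the surface, the effective normal stress on the slip plane uses the buoyant unit weight γ' = γ_sat − γ_w while the driving shear stress uses γ_sat:
FS = [c' + γ' z cos²β tanφ'] / [γ_sat z sinβ cosβ]
γ' = 20.5 − 9.81 = 10.69 kN/m³
Numerator = 4.3 + 10.69·4.6·cos²19.9°·tan33.8° = 4.3 + 10.69·4.6·0.8841·0.6694 = 33.405 kPa
Denominator = 20.5·4.6·sin19.9°·cos19.9° = 20.5·4.6·0.3404·0.9403 = 30.181 kPa
FS = 33.405 / 30.181 = 1.107

FS = 1.11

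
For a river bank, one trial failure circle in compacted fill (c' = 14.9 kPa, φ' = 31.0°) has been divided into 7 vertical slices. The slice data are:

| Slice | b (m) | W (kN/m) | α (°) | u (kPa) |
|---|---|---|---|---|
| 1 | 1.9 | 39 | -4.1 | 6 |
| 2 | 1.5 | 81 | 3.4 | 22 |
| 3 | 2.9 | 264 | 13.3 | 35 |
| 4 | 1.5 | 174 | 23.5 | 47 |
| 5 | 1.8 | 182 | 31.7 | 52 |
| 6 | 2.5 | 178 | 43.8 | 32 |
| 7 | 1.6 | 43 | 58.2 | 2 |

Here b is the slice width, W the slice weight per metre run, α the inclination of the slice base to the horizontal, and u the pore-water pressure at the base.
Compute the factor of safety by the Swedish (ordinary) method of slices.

Ordinary method of slices: FS = Σ[c'·Δl_i + (W_i cosα_i − u_i·Δl_i)·tanφ'] / Σ W_i sinα_i, with Δl_i = b_i / cosα_i.
Slice 1: Δl = 1.9/cos(-4.1°) = 1.905 m; N'_1 = 39·cos(-4.1°) − 6·1.905 = 27.5; c'Δl = 28.38; W sinα = -2.8
Slice 2: Δl = 1.5/cos3.4° = 1.503 m; N'_2 = 81·cos3.4° − 22·1.503 = 47.8; c'Δl = 22.39; W sinα = 4.8
Slice 3: Δl = 2.9/cos13.3° = 2.980 m; N'_3 = 264·cos13.3° − 35·2.980 = 152.6; c'Δl = 44.40; W sinα = 60.7
Slice 4: Δl = 1.5/cos23.5° = 1.636 m; N'_4 = 174·cos23.5° − 47·1.636 = 82.7; c'Δl = 24.37; W sinα = 69.4
Slice 5: Δl = 1.8/cos31.7° = 2.116 m; N'_5 = 182·cos31.7° − 52·2.116 = 44.8; c'Δl = 31.52; W sinα = 95.6
Slice 6: Δl = 2.5/cos43.8° = 3.464 m; N'_6 = 178·cos43.8° − 32·3.464 = 17.6; c'Δl = 51.61; W sinα = 123.2
Slice 7: Δl = 1.6/cos58.2° = 3.036 m; N'_7 = 43·cos58.2° − 2·3.036 = 16.6; c'Δl = 45.24; W sinα = 36.5
Σc'Δl = 247.9 kN/m; ΣN' = 389.6 kN/m; ΣW sinα = 387.5 kN/m
Resisting = 247.9 + 389.6·tan31.0° = 247.9 + 234.1 = 482.0 kN/m
FS = 482.0 / 387.5 = 1.244

FS = 1.24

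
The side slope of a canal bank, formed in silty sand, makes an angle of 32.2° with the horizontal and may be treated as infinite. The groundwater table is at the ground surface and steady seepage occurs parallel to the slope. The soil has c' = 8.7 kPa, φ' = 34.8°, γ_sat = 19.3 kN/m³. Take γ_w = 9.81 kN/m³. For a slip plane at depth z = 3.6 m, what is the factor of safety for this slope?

FS = 0.82

With seepage parallel to the slope and the water table at the surface, the effective normal stress on the slip plane uses the buoyant unit weight γ' = γ_sat − γ_w while the driving shear stress uses γ_sat:
FS = [c' + γ' z cos²β tanφ'] / [γ_sat z sinβ cosβ]
γ' = 19.3 − 9.81 = 9.49 kN/m³
Numerator = 8.7 + 9.49·3.6·cos²32.2°·tan34.8° = 8.7 + 9.49·3.6·0.7160·0.6950 = 25.702 kPa
Denominator = 19.3·3.6·sin32.2°·cos32.2° = 19.3·3.6·0.5329·0.8462 = 31.330 kPa
FS = 25.702 / 31.330 = 0.820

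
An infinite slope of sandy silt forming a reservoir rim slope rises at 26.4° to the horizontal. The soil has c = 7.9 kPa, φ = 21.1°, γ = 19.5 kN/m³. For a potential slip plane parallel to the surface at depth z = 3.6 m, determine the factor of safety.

For an infinite slope with a slip plane parallel to the surface (no pore pressure): FS = [c + γz cos²β tanφ] / [γz sinβ cosβ].
γz = 19.5·3.6 = 70.20 kN/m²
Numerator = 7.9 + 70.20·cos²26.4°·tan21.1° = 7.9 + 70.20·0.8023·0.3859 = 29.633 kPa
Denominator = 70.20·sin26.4°·cos26.4° = 70.20·0.4446·0.8957 = 27.958 kPa
FS = 29.633 / 27.958 = 1.060

FS = 1.06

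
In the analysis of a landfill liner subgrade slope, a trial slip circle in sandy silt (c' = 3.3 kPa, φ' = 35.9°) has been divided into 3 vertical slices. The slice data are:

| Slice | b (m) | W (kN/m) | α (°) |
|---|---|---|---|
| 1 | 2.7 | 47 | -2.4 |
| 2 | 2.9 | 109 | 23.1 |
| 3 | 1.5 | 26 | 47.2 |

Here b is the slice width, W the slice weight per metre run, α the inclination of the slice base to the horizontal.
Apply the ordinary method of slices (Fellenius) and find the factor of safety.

FS = 2.44

Ordinary method of slices: FS = Σ[c'·Δl_i + (W_i cosα_i)·tanφ'] / Σ W_i sinα_i, with Δl_i = b_i / cosα_i.
Slice 1: Δl = 2.7/cos(-2.4°) = 2.702 m; N'_1 = 47·cos(-2.4°) = 47.0; c'Δl = 8.92; W sinα = -2.0
Slice 2: Δl = 2.9/cos23.1° = 3.153 m; N'_2 = 109·cos23.1° = 100.3; c'Δl = 10.40; W sinα = 42.8
Slice 3: Δl = 1.5/cos47.2° = 2.208 m; N'_3 = 26·cos47.2° = 17.7; c'Δl = 7.29; W sinα = 19.1
Σc'Δl = 26.6 kN/m; ΣN' = 164.9 kN/m; ΣW sinα = 59.9 kN/m
Resisting = 26.6 + 164.9·tan35.9° = 26.6 + 119.4 = 146.0 kN/m
FS = 146.0 / 59.9 = 2.438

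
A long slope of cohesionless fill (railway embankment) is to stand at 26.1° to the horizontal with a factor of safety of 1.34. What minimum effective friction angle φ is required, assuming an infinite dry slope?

FS = tanφ/tanβ ⇒ tanφ = FS · tanβ = 1.34 · tan26.1° = 0.6565
φ = arctan(0.6565) = 33.28°

φ = 33.3°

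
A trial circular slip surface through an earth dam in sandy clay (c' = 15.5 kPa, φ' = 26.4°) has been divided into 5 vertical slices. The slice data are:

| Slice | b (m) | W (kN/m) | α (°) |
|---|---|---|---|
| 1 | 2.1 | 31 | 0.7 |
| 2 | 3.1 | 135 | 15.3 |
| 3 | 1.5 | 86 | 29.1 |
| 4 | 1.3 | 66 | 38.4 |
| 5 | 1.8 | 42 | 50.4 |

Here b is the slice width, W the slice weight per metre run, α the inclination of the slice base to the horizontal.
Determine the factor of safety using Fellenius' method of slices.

FS = 2.21

Ordinary method of slices: FS = Σ[c'·Δl_i + (W_i cosα_i)·tanφ'] / Σ W_i sinα_i, with Δl_i = b_i / cosα_i.
Slice 1: Δl = 2.1/cos0.7° = 2.100 m; N'_1 = 31·cos0.7° = 31.0; c'Δl = 32.55; W sinα = 0.4
Slice 2: Δl = 3.1/cos15.3° = 3.214 m; N'_2 = 135·cos15.3° = 130.2; c'Δl = 49.82; W sinα = 35.6
Slice 3: Δl = 1.5/cos29.1° = 1.717 m; N'_3 = 86·cos29.1° = 75.1; c'Δl = 26.61; W sinα = 41.8
Slice 4: Δl = 1.3/cos38.4° = 1.659 m; N'_4 = 66·cos38.4° = 51.7; c'Δl = 25.71; W sinα = 41.0
Slice 5: Δl = 1.8/cos50.4° = 2.824 m; N'_5 = 42·cos50.4° = 26.8; c'Δl = 43.77; W sinα = 32.4
Σc'Δl = 178.5 kN/m; ΣN' = 314.9 kN/m; ΣW sinα = 151.2 kN/m
Resisting = 178.5 + 314.9·tan26.4° = 178.5 + 156.3 = 334.8 kN/m
FS = 334.8 / 151.2 = 2.214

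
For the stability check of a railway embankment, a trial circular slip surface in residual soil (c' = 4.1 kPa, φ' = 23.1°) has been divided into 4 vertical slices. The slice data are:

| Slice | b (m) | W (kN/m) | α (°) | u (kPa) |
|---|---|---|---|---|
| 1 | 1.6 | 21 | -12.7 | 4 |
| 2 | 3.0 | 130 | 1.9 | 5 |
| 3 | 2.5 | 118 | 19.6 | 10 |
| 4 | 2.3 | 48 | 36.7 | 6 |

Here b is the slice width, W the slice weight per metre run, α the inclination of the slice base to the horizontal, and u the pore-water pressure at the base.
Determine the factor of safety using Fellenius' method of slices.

FS = 2.09

Ordinary method of slices: FS = Σ[c'·Δl_i + (W_i cosα_i − u_i·Δl_i)·tanφ'] / Σ W_i sinα_i, with Δl_i = b_i / cosα_i.
Slice 1: Δl = 1.6/cos(-12.7°) = 1.640 m; N'_1 = 21·cos(-12.7°) − 4·1.640 = 13.9; c'Δl = 6.72; W sinα = -4.6
Slice 2: Δl = 3.0/cos1.9° = 3.002 m; N'_2 = 130·cos1.9° − 5·3.002 = 114.9; c'Δl = 12.31; W sinα = 4.3
Slice 3: Δl = 2.5/cos19.6° = 2.654 m; N'_3 = 118·cos19.6° − 10·2.654 = 84.6; c'Δl = 10.88; W sinα = 39.6
Slice 4: Δl = 2.3/cos36.7° = 2.869 m; N'_4 = 48·cos36.7° − 6·2.869 = 21.3; c'Δl = 11.76; W sinα = 28.7
Σc'Δl = 41.7 kN/m; ΣN' = 234.7 kN/m; ΣW sinα = 68.0 kN/m
Resisting = 41.7 + 234.7·tan23.1° = 41.7 + 100.1 = 141.8 kN/m
FS = 141.8 / 68.0 = 2.086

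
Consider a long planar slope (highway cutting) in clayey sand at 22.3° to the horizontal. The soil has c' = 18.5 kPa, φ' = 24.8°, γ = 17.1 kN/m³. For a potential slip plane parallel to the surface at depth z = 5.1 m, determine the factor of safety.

For an infinite slope with a slip plane parallel to the surface (no pore pressure): FS = [c' + γz cos²β tanφ'] / [γz sinβ cosβ].
γz = 17.1·5.1 = 87.21 kN/m²
Numerator = 18.5 + 87.21·cos²22.3°·tan24.8° = 18.5 + 87.21·0.8560·0.4621 = 52.994 kPa
Denominator = 87.21·sin22.3°·cos22.3° = 87.21·0.3795·0.9252 = 30.617 kPa
FS = 52.994 / 30.617 = 1.731

FS = 1.73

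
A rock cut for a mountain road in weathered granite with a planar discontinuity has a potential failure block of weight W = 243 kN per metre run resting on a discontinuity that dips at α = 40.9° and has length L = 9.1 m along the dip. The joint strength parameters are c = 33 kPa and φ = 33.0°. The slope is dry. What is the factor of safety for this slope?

Resolving the block weight along and normal to the plane and applying the Mohr–Coulomb strength on the joint:
N' = W cosα = 243·cos40.9° = 183.7 kN/m
Driving force T = W sinα = 243·sin40.9° = 159.1 kN/m
Resisting force R = c·L + N'·tanφ = 33·9.1 + 183.7·tan33.0° = 300.3 + 119.3 = 419.6 kN/m
FS = R / T = 419.6 / 159.1 = 2.637

FS = 2.64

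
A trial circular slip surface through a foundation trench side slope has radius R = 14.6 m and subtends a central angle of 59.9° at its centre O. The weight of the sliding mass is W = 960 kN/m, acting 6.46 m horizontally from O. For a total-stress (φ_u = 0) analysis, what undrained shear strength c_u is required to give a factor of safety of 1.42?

c_u = 39.5 kPa

FS = c_u·L_a·R / (W·d), so c_u = FS·W·d / (L_a·R).
Arc length L_a = R·θ = 14.6·(59.9°·π/180) = 14.6·1.0455 = 15.26 m
c_u = 1.42·960·6.46 / (15.26·14.6) = 8806.3 / 222.85 = 39.52 kPa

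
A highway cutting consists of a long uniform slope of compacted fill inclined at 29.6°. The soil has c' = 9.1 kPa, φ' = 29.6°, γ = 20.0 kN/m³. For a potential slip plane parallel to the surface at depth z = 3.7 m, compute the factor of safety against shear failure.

For an infinite slope with a slip plane parallel to the surface (no pore pressure): FS = [c' + γz cos²β tanφ'] / [γz sinβ cosβ].
γz = 20.0·3.7 = 74.00 kN/m²
Numerator = 9.1 + 74.00·cos²29.6°·tan29.6° = 9.1 + 74.00·0.7560·0.5681 = 40.882 kPa
Denominator = 74.00·sin29.6°·cos29.6° = 74.00·0.4939·0.8695 = 31.782 kPa
FS = 40.882 / 31.782 = 1.286

FS = 1.29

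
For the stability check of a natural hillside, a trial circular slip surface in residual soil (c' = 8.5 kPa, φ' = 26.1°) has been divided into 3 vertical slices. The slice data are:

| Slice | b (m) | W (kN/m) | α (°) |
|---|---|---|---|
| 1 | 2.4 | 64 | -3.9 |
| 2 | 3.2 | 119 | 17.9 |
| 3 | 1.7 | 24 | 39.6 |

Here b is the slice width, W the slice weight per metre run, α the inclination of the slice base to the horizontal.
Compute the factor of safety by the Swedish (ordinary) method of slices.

FS = 3.44

Ordinary method of slices: FS = Σ[c'·Δl_i + (W_i cosα_i)·tanφ'] / Σ W_i sinα_i, with Δl_i = b_i / cosα_i.
Slice 1: Δl = 2.4/cos(-3.9°) = 2.406 m; N'_1 = 64·cos(-3.9°) = 63.9; c'Δl = 20.45; W sinα = -4.4
Slice 2: Δl = 3.2/cos17.9° = 3.363 m; N'_2 = 119·cos17.9° = 113.2; c'Δl = 28.58; W sinα = 36.6
Slice 3: Δl = 1.7/cos39.6° = 2.206 m; N'_3 = 24·cos39.6° = 18.5; c'Δl = 18.75; W sinα = 15.3
Σc'Δl = 67.8 kN/m; ΣN' = 195.6 kN/m; ΣW sinα = 47.5 kN/m
Resisting = 67.8 + 195.6·tan26.1° = 67.8 + 95.8 = 163.6 kN/m
FS = 163.6 / 47.5 = 3.443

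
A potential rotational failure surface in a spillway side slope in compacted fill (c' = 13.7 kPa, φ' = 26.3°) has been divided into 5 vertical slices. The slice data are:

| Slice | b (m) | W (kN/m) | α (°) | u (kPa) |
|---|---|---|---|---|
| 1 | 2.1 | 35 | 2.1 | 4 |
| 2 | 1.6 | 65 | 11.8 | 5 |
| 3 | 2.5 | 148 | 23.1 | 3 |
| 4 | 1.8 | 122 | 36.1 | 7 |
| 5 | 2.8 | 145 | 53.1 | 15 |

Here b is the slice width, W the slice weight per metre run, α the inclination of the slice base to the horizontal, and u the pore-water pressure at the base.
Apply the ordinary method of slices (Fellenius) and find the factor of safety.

FS = 1.29

Ordinary method of slices: FS = Σ[c'·Δl_i + (W_i cosα_i − u_i·Δl_i)·tanφ'] / Σ W_i sinα_i, with Δl_i = b_i / cosα_i.
Slice 1: Δl = 2.1/cos2.1° = 2.101 m; N'_1 = 35·cos2.1° − 4·2.101 = 26.6; c'Δl = 28.79; W sinα = 1.3
Slice 2: Δl = 1.6/cos11.8° = 1.635 m; N'_2 = 65·cos11.8° − 5·1.635 = 55.5; c'Δl = 22.39; W sinα = 13.3
Slice 3: Δl = 2.5/cos23.1° = 2.718 m; N'_3 = 148·cos23.1° − 3·2.718 = 128.0; c'Δl = 37.24; W sinα = 58.1
Slice 4: Δl = 1.8/cos36.1° = 2.228 m; N'_4 = 122·cos36.1° − 7·2.228 = 83.0; c'Δl = 30.52; W sinα = 71.9
Slice 5: Δl = 2.8/cos53.1° = 4.663 m; N'_5 = 145·cos53.1° − 15·4.663 = 17.1; c'Δl = 63.89; W sinα = 116.0
Σc'Δl = 182.8 kN/m; ΣN' = 310.1 kN/m; ΣW sinα = 260.5 kN/m
Resisting = 182.8 + 310.1·tan26.3° = 182.8 + 153.3 = 336.1 kN/m
FS = 336.1 / 260.5 = 1.290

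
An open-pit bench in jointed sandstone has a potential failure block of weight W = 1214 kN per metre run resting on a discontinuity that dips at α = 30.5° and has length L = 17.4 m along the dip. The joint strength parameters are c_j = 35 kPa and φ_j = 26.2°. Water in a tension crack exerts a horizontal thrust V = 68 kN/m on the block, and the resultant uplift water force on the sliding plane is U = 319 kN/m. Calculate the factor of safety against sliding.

FS = 1.41

Resolving the block weight along and normal to the plane and applying the Mohr–Coulomb strength on the joint:
N' = W cosα − U − V sinα = 1214·cos30.5° − 319 − 68·sin30.5° = 692.5 kN/m
Driving force T = W sinα + V cosα = 1214·sin30.5° + 68·cos30.5° = 674.7 kN/m
Resisting force R = c_j·L + N'·tanφ_j = 35·17.4 + 692.5·tan26.2° = 609.0 + 340.8 = 949.8 kN/m
FS = R / T = 949.8 / 674.7 = 1.408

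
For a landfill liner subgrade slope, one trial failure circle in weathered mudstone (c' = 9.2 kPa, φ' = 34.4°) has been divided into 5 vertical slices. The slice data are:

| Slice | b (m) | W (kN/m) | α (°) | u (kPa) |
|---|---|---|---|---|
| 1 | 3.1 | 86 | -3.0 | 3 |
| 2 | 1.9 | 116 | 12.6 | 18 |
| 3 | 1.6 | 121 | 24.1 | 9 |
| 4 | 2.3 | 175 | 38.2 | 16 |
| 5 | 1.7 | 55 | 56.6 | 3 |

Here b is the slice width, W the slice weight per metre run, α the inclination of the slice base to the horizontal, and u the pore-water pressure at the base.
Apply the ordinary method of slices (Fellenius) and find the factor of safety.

FS = 1.63

Ordinary method of slices: FS = Σ[c'·Δl_i + (W_i cosα_i − u_i·Δl_i)·tanφ'] / Σ W_i sinα_i, with Δl_i = b_i / cosα_i.
Slice 1: Δl = 3.1/cos(-3.0°) = 3.104 m; N'_1 = 86·cos(-3.0°) − 3·3.104 = 76.6; c'Δl = 28.56; W sinα = -4.5
Slice 2: Δl = 1.9/cos12.6° = 1.947 m; N'_2 = 116·cos12.6° − 18·1.947 = 78.2; c'Δl = 17.91; W sinα = 25.3
Slice 3: Δl = 1.6/cos24.1° = 1.753 m; N'_3 = 121·cos24.1° − 9·1.753 = 94.7; c'Δl = 16.13; W sinα = 49.4
Slice 4: Δl = 2.3/cos38.2° = 2.927 m; N'_4 = 175·cos38.2° − 16·2.927 = 90.7; c'Δl = 26.93; W sinα = 108.2
Slice 5: Δl = 1.7/cos56.6° = 3.088 m; N'_5 = 55·cos56.6° − 3·3.088 = 21.0; c'Δl = 28.41; W sinα = 45.9
Σc'Δl = 117.9 kN/m; ΣN' = 361.1 kN/m; ΣW sinα = 224.3 kN/m
Resisting = 117.9 + 361.1·tan34.4° = 117.9 + 247.3 = 365.2 kN/m
FS = 365.2 / 224.3 = 1.628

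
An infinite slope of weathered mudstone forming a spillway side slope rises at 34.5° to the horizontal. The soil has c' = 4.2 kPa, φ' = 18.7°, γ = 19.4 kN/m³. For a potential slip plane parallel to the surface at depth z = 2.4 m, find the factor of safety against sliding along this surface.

FS = 0.69

For an infinite slope with a slip plane parallel to the surface (no pore pressure): FS = [c' + γz cos²β tanφ'] / [γz sinβ cosβ].
γz = 19.4·2.4 = 46.56 kN/m²
Numerator = 4.2 + 46.56·cos²34.5°·tan18.7° = 4.2 + 46.56·0.6792·0.3385 = 14.904 kPa
Denominator = 46.56·sin34.5°·cos34.5° = 46.56·0.5664·0.8241 = 21.734 kPa
FS = 14.904 / 21.734 = 0.686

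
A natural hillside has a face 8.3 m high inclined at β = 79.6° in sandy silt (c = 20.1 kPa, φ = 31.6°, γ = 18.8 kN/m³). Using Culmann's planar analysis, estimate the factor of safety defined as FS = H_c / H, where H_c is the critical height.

H_c = (4c/γ) · sinβ cosφ / [1 − cos(β − φ)]
    = (4·20.1/18.8) · sin79.6°·cos31.6° / [1 − cos48.0°]
    = 4.277 · 0.8377 / 0.3309 = 10.83 m
FS = H_c / H = 10.83 / 8.3 = 1.305

FS = 1.30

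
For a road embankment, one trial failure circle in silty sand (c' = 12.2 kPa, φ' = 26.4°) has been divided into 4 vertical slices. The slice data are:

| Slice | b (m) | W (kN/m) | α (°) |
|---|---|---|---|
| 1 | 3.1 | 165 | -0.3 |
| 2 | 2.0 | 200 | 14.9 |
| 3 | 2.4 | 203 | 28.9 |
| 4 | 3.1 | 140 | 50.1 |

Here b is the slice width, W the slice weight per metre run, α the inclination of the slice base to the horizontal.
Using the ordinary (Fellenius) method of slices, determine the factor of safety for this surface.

Ordinary method of slices: FS = Σ[c'·Δl_i + (W_i cosα_i)·tanφ'] / Σ W_i sinα_i, with Δl_i = b_i / cosα_i.
Slice 1: Δl = 3.1/cos(-0.3°) = 3.100 m; N'_1 = 165·cos(-0.3°) = 165.0; c'Δl = 37.82; W sinα = -0.9
Slice 2: Δl = 2.0/cos14.9° = 2.070 m; N'_2 = 200·cos14.9° = 193.3; c'Δl = 25.25; W sinα = 51.4
Slice 3: Δl = 2.4/cos28.9° = 2.741 m; N'_3 = 203·cos28.9° = 177.7; c'Δl = 33.45; W sinα = 98.1
Slice 4: Δl = 3.1/cos50.1° = 4.833 m; N'_4 = 140·cos50.1° = 89.8; c'Δl = 58.96; W sinα = 107.4
Σc'Δl = 155.5 kN/m; ΣN' = 625.8 kN/m; ΣW sinα = 256.1 kN/m
Resisting = 155.5 + 625.8·tan26.4° = 155.5 + 310.6 = 466.1 kN/m
FS = 466.1 / 256.1 = 1.820

FS = 1.82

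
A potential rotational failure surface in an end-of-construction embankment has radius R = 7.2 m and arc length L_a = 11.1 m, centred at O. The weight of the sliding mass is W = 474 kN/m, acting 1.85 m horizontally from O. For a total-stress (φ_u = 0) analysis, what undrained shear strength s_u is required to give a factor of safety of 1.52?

s_u = 16.7 kPa

FS = s_u·L_a·R / (W·d), so s_u = FS·W·d / (L_a·R).
s_u = 1.52·474·1.85 / (11.10·7.2) = 1332.9 / 79.92 = 16.68 kPa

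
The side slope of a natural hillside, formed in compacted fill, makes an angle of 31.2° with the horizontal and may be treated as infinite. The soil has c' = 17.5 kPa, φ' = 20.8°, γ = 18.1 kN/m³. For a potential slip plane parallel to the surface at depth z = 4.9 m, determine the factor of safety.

FS = 1.07

For an infinite slope with a slip plane parallel to the surface (no pore pressure): FS = [c' + γz cos²β tanφ'] / [γz sinβ cosβ].
γz = 18.1·4.9 = 88.69 kN/m²
Numerator = 17.5 + 88.69·cos²31.2°·tan20.8° = 17.5 + 88.69·0.7316·0.3799 = 42.149 kPa
Denominator = 88.69·sin31.2°·cos31.2° = 88.69·0.5180·0.8554 = 39.299 kPa
FS = 42.149 / 39.299 = 1.073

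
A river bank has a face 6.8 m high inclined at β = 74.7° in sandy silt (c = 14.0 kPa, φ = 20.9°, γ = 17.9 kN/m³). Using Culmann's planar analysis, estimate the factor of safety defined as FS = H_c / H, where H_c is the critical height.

FS = 1.01

H_c = (4c/γ) · sinβ cosφ / [1 − cos(β − φ)]
    = (4·14.0/17.9) · sin74.7°·cos20.9° / [1 − cos53.8°]
    = 3.128 · 0.9011 / 0.4094 = 6.89 m
FS = H_c / H = 6.89 / 6.8 = 1.013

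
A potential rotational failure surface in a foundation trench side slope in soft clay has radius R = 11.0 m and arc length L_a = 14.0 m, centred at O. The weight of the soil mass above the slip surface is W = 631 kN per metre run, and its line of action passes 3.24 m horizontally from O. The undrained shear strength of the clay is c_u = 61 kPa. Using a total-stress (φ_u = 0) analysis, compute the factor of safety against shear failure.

Taking moments about the centre O, the resisting moment is provided by the undrained shear strength acting along the arc:
M_R = c_u·L_a·R = 61·14.00·11.0 = 9394.0 kN·m/m
M_D = W·d = 631·3.24 = 2044.4 kN·m/m
FS = M_R / M_D = 9394.0 / 2044.4 = 4.595

FS = 4.59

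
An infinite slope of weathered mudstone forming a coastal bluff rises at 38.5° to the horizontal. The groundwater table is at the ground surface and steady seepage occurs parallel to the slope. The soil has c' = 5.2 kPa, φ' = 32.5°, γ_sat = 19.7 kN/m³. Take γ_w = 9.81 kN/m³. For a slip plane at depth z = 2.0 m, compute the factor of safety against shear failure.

FS = 0.67

With seepage parallel to the slope and the water table at the surface, the effective normal stress on the slip plane uses the buoyant unit weight γ' = γ_sat − γ_w while the driving shear stress uses γ_sat:
FS = [c' + γ' z cos²β tanφ'] / [γ_sat z sinβ cosβ]
γ' = 19.7 − 9.81 = 9.89 kN/m³
Numerator = 5.2 + 9.89·2.0·cos²38.5°·tan32.5° = 5.2 + 9.89·2.0·0.6125·0.6371 = 12.918 kPa
Denominator = 19.7·2.0·sin38.5°·cos38.5° = 19.7·2.0·0.6225·0.7826 = 19.195 kPa
FS = 12.918 / 19.195 = 0.673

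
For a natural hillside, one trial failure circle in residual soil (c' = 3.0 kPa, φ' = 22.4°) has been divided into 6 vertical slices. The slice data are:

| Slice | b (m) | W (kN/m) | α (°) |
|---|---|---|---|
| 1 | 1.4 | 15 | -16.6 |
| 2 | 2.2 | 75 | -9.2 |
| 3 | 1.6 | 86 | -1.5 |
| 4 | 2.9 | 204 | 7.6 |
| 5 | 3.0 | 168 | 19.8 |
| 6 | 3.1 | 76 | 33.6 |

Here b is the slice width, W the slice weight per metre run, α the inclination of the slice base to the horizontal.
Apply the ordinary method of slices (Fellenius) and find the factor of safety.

Ordinary method of slices: FS = Σ[c'·Δl_i + (W_i cosα_i)·tanφ'] / Σ W_i sinα_i, with Δl_i = b_i / cosα_i.
Slice 1: Δl = 1.4/cos(-16.6°) = 1.461 m; N'_1 = 15·cos(-16.6°) = 14.4; c'Δl = 4.38; W sinα = -4.3
Slice 2: Δl = 2.2/cos(-9.2°) = 2.229 m; N'_2 = 75·cos(-9.2°) = 74.0; c'Δl = 6.69; W sinα = -12.0
Slice 3: Δl = 1.6/cos(-1.5°) = 1.601 m; N'_3 = 86·cos(-1.5°) = 86.0; c'Δl = 4.80; W sinα = -2.3
Slice 4: Δl = 2.9/cos7.6° = 2.926 m; N'_4 = 204·cos7.6° = 202.2; c'Δl = 8.78; W sinα = 27.0
Slice 5: Δl = 3.0/cos19.8° = 3.189 m; N'_5 = 168·cos19.8° = 158.1; c'Δl = 9.57; W sinα = 56.9
Slice 6: Δl = 3.1/cos33.6° = 3.722 m; N'_6 = 76·cos33.6° = 63.3; c'Δl = 11.17; W sinα = 42.1
Σc'Δl = 45.4 kN/m; ΣN' = 598.0 kN/m; ΣW sinα = 107.4 kN/m
Resisting = 45.4 + 598.0·tan22.4° = 45.4 + 246.5 = 291.8 kN/m
FS = 291.8 / 107.4 = 2.717

FS = 2.72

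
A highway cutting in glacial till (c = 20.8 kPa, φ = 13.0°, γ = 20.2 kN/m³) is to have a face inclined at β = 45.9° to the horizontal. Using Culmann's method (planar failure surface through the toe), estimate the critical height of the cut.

Culmann's analysis gives the critical failure plane at α_cr = (β + φ)/2 = (45.9 + 13.0)/2 = 29.4°, and the critical height
H_c = (4c/γ) · sinβ cosφ / [1 − cos(β − φ)]
    = (4·20.8/20.2) · sin45.9°·cos13.0° / [1 − cos(32.9°)]
    = 4.119 · 0.7181·0.9744 / [1 − 0.8396]
    = 4.119 · 0.6997 / 0.1604
    = 17.97 m

H_c = 17.97 m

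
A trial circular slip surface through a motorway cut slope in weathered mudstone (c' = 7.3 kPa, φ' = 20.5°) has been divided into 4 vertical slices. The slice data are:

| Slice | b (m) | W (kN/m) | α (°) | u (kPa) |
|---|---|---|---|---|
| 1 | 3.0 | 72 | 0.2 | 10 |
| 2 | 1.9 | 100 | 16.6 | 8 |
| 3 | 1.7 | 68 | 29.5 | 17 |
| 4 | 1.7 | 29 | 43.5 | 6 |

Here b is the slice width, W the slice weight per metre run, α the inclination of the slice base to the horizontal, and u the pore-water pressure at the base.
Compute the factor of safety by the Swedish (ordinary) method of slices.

Ordinary method of slices: FS = Σ[c'·Δl_i + (W_i cosα_i − u_i·Δl_i)·tanφ'] / Σ W_i sinα_i, with Δl_i = b_i / cosα_i.
Slice 1: Δl = 3.0/cos0.2° = 3.000 m; N'_1 = 72·cos0.2° − 10·3.000 = 42.0; c'Δl = 21.90; W sinα = 0.3
Slice 2: Δl = 1.9/cos16.6° = 1.983 m; N'_2 = 100·cos16.6° − 8·1.983 = 80.0; c'Δl = 14.47; W sinα = 28.6
Slice 3: Δl = 1.7/cos29.5° = 1.953 m; N'_3 = 68·cos29.5° − 17·1.953 = 26.0; c'Δl = 14.26; W sinα = 33.5
Slice 4: Δl = 1.7/cos43.5° = 2.344 m; N'_4 = 29·cos43.5° − 6·2.344 = 7.0; c'Δl = 17.11; W sinα = 20.0
Σc'Δl = 67.7 kN/m; ΣN' = 154.9 kN/m; ΣW sinα = 82.3 kN/m
Resisting = 67.7 + 154.9·tan20.5° = 67.7 + 57.9 = 125.7 kN/m
FS = 125.7 / 82.3 = 1.528

FS = 1.53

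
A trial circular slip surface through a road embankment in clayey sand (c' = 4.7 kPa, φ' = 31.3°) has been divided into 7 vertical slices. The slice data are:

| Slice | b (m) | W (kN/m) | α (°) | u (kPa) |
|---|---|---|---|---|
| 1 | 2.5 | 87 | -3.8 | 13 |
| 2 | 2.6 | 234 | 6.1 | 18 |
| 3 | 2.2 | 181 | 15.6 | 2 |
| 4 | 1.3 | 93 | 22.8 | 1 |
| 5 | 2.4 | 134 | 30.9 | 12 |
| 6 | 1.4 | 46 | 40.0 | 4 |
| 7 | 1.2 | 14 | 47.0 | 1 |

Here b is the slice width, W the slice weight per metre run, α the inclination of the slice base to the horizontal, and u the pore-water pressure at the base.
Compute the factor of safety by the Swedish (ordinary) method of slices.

FS = 2.09

Ordinary method of slices: FS = Σ[c'·Δl_i + (W_i cosα_i − u_i·Δl_i)·tanφ'] / Σ W_i sinα_i, with Δl_i = b_i / cosα_i.
Slice 1: Δl = 2.5/cos(-3.8°) = 2.506 m; N'_1 = 87·cos(-3.8°) − 13·2.506 = 54.2; c'Δl = 11.78; W sinα = -5.8
Slice 2: Δl = 2.6/cos6.1° = 2.615 m; N'_2 = 234·cos6.1° − 18·2.615 = 185.6; c'Δl = 12.29; W sinα = 24.9
Slice 3: Δl = 2.2/cos15.6° = 2.284 m; N'_3 = 181·cos15.6° − 2·2.284 = 169.8; c'Δl = 10.74; W sinα = 48.7
Slice 4: Δl = 1.3/cos22.8° = 1.410 m; N'_4 = 93·cos22.8° − 1·1.410 = 84.3; c'Δl = 6.63; W sinα = 36.0
Slice 5: Δl = 2.4/cos30.9° = 2.797 m; N'_5 = 134·cos30.9° − 12·2.797 = 81.4; c'Δl = 13.15; W sinα = 68.8
Slice 6: Δl = 1.4/cos40.0° = 1.828 m; N'_6 = 46·cos40.0° − 4·1.828 = 27.9; c'Δl = 8.59; W sinα = 29.6
Slice 7: Δl = 1.2/cos47.0° = 1.760 m; N'_7 = 14·cos47.0° − 1·1.760 = 7.8; c'Δl = 8.27; W sinα = 10.2
Σc'Δl = 71.4 kN/m; ΣN' = 611.1 kN/m; ΣW sinα = 212.4 kN/m
Resisting = 71.4 + 611.1·tan31.3° = 71.4 + 371.5 = 443.0 kN/m
FS = 443.0 / 212.4 = 2.085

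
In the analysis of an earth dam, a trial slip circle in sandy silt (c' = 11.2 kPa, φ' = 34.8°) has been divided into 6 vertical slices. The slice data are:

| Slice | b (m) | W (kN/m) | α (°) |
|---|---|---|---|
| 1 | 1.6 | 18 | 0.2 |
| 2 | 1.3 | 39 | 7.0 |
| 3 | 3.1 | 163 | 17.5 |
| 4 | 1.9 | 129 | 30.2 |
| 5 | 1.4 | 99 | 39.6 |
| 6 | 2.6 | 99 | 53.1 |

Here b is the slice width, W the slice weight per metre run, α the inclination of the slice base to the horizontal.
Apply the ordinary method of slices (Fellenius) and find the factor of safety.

FS = 1.85

Ordinary method of slices: FS = Σ[c'·Δl_i + (W_i cosα_i)·tanφ'] / Σ W_i sinα_i, with Δl_i = b_i / cosα_i.
Slice 1: Δl = 1.6/cos0.2° = 1.600 m; N'_1 = 18·cos0.2° = 18.0; c'Δl = 17.92; W sinα = 0.1
Slice 2: Δl = 1.3/cos7.0° = 1.310 m; N'_2 = 39·cos7.0° = 38.7; c'Δl = 14.67; W sinα = 4.8
Slice 3: Δl = 3.1/cos17.5° = 3.250 m; N'_3 = 163·cos17.5° = 155.5; c'Δl = 36.40; W sinα = 49.0
Slice 4: Δl = 1.9/cos30.2° = 2.198 m; N'_4 = 129·cos30.2° = 111.5; c'Δl = 24.62; W sinα = 64.9
Slice 5: Δl = 1.4/cos39.6° = 1.817 m; N'_5 = 99·cos39.6° = 76.3; c'Δl = 20.35; W sinα = 63.1
Slice 6: Δl = 2.6/cos53.1° = 4.330 m; N'_6 = 99·cos53.1° = 59.4; c'Δl = 48.50; W sinα = 79.2
Σc'Δl = 162.5 kN/m; ΣN' = 459.4 kN/m; ΣW sinα = 261.0 kN/m
Resisting = 162.5 + 459.4·tan34.8° = 162.5 + 319.3 = 481.7 kN/m
FS = 481.7 / 261.0 = 1.846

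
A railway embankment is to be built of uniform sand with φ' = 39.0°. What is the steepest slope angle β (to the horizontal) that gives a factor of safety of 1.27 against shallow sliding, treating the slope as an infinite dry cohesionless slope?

For an infinite dry cohesionless slope FS = tanφ'/tanβ, so tanβ = tanφ' / FS.
tanβ = tan39.0° / 1.27 = 0.8098 / 1.27 = 0.6376
β = arctan(0.6376) = 32.52°

β = 32.5°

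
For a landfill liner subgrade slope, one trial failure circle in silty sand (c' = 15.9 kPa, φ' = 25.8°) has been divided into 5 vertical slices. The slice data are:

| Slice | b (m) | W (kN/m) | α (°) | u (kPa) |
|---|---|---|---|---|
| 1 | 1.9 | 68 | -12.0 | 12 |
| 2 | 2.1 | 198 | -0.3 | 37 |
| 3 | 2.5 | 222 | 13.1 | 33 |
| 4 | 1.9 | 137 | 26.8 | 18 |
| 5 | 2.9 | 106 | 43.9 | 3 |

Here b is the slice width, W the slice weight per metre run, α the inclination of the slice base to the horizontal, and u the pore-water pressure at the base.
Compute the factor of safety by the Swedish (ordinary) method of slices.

FS = 2.45

Ordinary method of slices: FS = Σ[c'·Δl_i + (W_i cosα_i − u_i·Δl_i)·tanφ'] / Σ W_i sinα_i, with Δl_i = b_i / cosα_i.
Slice 1: Δl = 1.9/cos(-12.0°) = 1.942 m; N'_1 = 68·cos(-12.0°) − 12·1.942 = 43.2; c'Δl = 30.88; W sinα = -14.1
Slice 2: Δl = 2.1/cos(-0.3°) = 2.100 m; N'_2 = 198·cos(-0.3°) − 37·2.100 = 120.3; c'Δl = 33.39; W sinα = -1.0
Slice 3: Δl = 2.5/cos13.1° = 2.567 m; N'_3 = 222·cos13.1° − 33·2.567 = 131.5; c'Δl = 40.81; W sinα = 50.3
Slice 4: Δl = 1.9/cos26.8° = 2.129 m; N'_4 = 137·cos26.8° − 18·2.129 = 84.0; c'Δl = 33.85; W sinα = 61.8
Slice 5: Δl = 2.9/cos43.9° = 4.025 m; N'_5 = 106·cos43.9° − 3·4.025 = 64.3; c'Δl = 63.99; W sinα = 73.5
Σc'Δl = 202.9 kN/m; ΣN' = 443.3 kN/m; ΣW sinα = 170.4 kN/m
Resisting = 202.9 + 443.3·tan25.8° = 202.9 + 214.3 = 417.2 kN/m
FS = 417.2 / 170.4 = 2.448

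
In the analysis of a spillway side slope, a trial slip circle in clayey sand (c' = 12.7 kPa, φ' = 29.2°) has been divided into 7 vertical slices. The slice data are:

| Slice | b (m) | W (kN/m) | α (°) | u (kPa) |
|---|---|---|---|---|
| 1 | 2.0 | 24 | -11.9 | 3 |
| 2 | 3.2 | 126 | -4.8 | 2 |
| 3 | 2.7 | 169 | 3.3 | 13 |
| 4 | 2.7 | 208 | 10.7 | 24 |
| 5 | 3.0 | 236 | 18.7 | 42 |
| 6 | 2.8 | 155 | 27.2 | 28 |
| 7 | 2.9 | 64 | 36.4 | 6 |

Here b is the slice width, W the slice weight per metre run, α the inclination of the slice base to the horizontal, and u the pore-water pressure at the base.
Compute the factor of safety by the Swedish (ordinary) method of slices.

FS = 2.69

Ordinary method of slices: FS = Σ[c'·Δl_i + (W_i cosα_i − u_i·Δl_i)·tanφ'] / Σ W_i sinα_i, with Δl_i = b_i / cosα_i.
Slice 1: Δl = 2.0/cos(-11.9°) = 2.044 m; N'_1 = 24·cos(-11.9°) − 3·2.044 = 17.4; c'Δl = 25.96; W sinα = -4.9
Slice 2: Δl = 3.2/cos(-4.8°) = 3.211 m; N'_2 = 126·cos(-4.8°) − 2·3.211 = 119.1; c'Δl = 40.78; W sinα = -10.5
Slice 3: Δl = 2.7/cos3.3° = 2.704 m; N'_3 = 169·cos3.3° − 13·2.704 = 133.6; c'Δl = 34.35; W sinα = 9.7
Slice 4: Δl = 2.7/cos10.7° = 2.748 m; N'_4 = 208·cos10.7° − 24·2.748 = 138.4; c'Δl = 34.90; W sinα = 38.6
Slice 5: Δl = 3.0/cos18.7° = 3.167 m; N'_5 = 236·cos18.7° − 42·3.167 = 90.5; c'Δl = 40.22; W sinα = 75.7
Slice 6: Δl = 2.8/cos27.2° = 3.148 m; N'_6 = 155·cos27.2° − 28·3.148 = 49.7; c'Δl = 39.98; W sinα = 70.9
Slice 7: Δl = 2.9/cos36.4° = 3.603 m; N'_7 = 64·cos36.4° − 6·3.603 = 29.9; c'Δl = 45.76; W sinα = 38.0
Σc'Δl = 261.9 kN/m; ΣN' = 578.6 kN/m; ΣW sinα = 217.3 kN/m
Resisting = 261.9 + 578.6·tan29.2° = 261.9 + 323.4 = 585.3 kN/m
FS = 585.3 / 217.3 = 2.693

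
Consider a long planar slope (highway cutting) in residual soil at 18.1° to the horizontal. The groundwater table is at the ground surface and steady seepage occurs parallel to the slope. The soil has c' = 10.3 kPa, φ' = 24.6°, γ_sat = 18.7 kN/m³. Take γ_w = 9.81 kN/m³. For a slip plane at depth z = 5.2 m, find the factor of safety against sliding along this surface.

FS = 1.02

With seepage parallel to the slope and the water table at the surface, the effective normal stress on the slip plane uses the buoyant unit weight γ' = γ_sat − γ_w while the driving shear stress uses γ_sat:
FS = [c' + γ' z cos²β tanφ'] / [γ_sat z sinβ cosβ]
γ' = 18.7 − 9.81 = 8.89 kN/m³
Numerator = 10.3 + 8.89·5.2·cos²18.1°·tan24.6° = 10.3 + 8.89·5.2·0.9035·0.4578 = 29.422 kPa
Denominator = 18.7·5.2·sin18.1°·cos18.1° = 18.7·5.2·0.3107·0.9505 = 28.715 kPa
FS = 29.422 / 28.715 = 1.025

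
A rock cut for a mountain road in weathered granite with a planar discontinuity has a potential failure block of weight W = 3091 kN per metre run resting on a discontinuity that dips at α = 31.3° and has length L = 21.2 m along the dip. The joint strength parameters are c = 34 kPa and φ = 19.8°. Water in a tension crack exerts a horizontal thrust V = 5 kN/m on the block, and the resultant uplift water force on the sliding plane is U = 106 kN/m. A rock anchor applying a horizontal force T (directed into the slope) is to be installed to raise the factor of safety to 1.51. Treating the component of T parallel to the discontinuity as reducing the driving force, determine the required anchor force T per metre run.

T = 541 kN/m

Resolving forces along and normal to the sliding plane, with the horizontal anchor force T adding T·sinα to the effective normal force and T·cosα acting up the plane against the driving force:
FS = [cL + (W cosα − U − V sinα + T sinα) tanφ] / [W sinα + V cosα − T cosα]
Without the anchor: N' = 2532.5 kN/m, driving T_d = 1610.1 kN/m, resisting R = 34·21.2 + 2532.5·tan19.8° = 1632.6 kN/m, FS = 1.01.
Setting FS = 1.51 and solving for T:
1.51·(1610.1 − T cos31.3°) = 1632.6 + T sin31.3°·tan19.8°
T·(sin31.3°·tan19.8° + 1.51·cos31.3°) = 1.51·1610.1 − 1632.6
T·(0.5195·0.3600 + 1.51·0.8545) = 2431.3 − 1632.6 = 798.7
T·1.4773 = 798.7
T = 540.7 kN/m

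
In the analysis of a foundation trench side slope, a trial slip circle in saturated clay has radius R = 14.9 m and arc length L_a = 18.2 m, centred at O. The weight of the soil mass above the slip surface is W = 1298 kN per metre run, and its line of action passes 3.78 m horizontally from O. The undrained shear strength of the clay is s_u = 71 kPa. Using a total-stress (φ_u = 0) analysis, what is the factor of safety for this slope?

FS = 3.92

Taking moments about the centre O, the resisting moment is provided by the undrained shear strength acting along the arc:
M_R = s_u·L_a·R = 71·18.20·14.9 = 19253.8 kN·m/m
M_D = W·d = 1298·3.78 = 4906.4 kN·m/m
FS = M_R / M_D = 19253.8 / 4906.4 = 3.924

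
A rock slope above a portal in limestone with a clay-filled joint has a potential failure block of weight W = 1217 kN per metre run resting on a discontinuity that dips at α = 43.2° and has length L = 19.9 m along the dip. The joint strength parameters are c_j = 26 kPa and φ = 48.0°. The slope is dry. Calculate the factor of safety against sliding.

Resolving the block weight along and normal to the plane and applying the Mohr–Coulomb strength on the joint:
N' = W cosα = 1217·cos43.2° = 887.2 kN/m
Driving force T = W sinα = 1217·sin43.2° = 833.1 kN/m
Resisting force R = c_j·L + N'·tanφ = 26·19.9 + 887.2·tan48.0° = 517.4 + 985.3 = 1502.7 kN/m
FS = R / T = 1502.7 / 833.1 = 1.804

FS = 1.80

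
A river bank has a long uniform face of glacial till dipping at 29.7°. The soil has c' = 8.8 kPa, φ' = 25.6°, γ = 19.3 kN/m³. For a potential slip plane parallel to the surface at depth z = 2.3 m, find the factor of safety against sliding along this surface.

FS = 1.30

For an infinite slope with a slip plane parallel to the surface (no pore pressure): FS = [c' + γz cos²β tanφ'] / [γz sinβ cosβ].
γz = 19.3·2.3 = 44.39 kN/m²
Numerator = 8.8 + 44.39·cos²29.7°·tan25.6° = 8.8 + 44.39·0.7545·0.4791 = 24.847 kPa
Denominator = 44.39·sin29.7°·cos29.7° = 44.39·0.4955·0.8686 = 19.104 kPa
FS = 24.847 / 19.104 = 1.301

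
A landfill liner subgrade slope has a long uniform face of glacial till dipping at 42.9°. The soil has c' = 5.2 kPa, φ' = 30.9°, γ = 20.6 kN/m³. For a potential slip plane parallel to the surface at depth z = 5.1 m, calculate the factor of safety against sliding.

For an infinite slope with a slip plane parallel to the surface (no pore pressure): FS = [c' + γz cos²β tanφ'] / [γz sinβ cosβ].
γz = 20.6·5.1 = 105.06 kN/m²
Numerator = 5.2 + 105.06·cos²42.9°·tan30.9° = 5.2 + 105.06·0.5366·0.5985 = 38.941 kPa
Denominator = 105.06·sin42.9°·cos42.9° = 105.06·0.6807·0.7325 = 52.389 kPa
FS = 38.941 / 52.389 = 0.743

FS = 0.74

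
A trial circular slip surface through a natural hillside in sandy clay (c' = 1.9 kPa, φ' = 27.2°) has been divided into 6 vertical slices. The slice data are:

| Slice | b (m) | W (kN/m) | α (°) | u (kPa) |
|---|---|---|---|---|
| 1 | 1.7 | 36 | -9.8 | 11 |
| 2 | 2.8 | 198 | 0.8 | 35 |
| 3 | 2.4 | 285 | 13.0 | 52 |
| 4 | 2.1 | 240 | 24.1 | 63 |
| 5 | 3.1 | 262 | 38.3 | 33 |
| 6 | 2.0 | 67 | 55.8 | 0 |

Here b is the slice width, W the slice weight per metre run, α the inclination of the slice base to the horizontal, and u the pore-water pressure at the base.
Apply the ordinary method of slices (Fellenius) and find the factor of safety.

FS = 0.70

Ordinary method of slices: FS = Σ[c'·Δl_i + (W_i cosα_i − u_i·Δl_i)·tanφ'] / Σ W_i sinα_i, with Δl_i = b_i / cosα_i.
Slice 1: Δl = 1.7/cos(-9.8°) = 1.725 m; N'_1 = 36·cos(-9.8°) − 11·1.725 = 16.5; c'Δl = 3.28; W sinα = -6.1
Slice 2: Δl = 2.8/cos0.8° = 2.800 m; N'_2 = 198·cos0.8° − 35·2.800 = 100.0; c'Δl = 5.32; W sinα = 2.8
Slice 3: Δl = 2.4/cos13.0° = 2.463 m; N'_3 = 285·cos13.0° − 52·2.463 = 149.6; c'Δl = 4.68; W sinα = 64.1
Slice 4: Δl = 2.1/cos24.1° = 2.301 m; N'_4 = 240·cos24.1° − 63·2.301 = 74.1; c'Δl = 4.37; W sinα = 98.0
Slice 5: Δl = 3.1/cos38.3° = 3.950 m; N'_5 = 262·cos38.3° − 33·3.950 = 75.3; c'Δl = 7.51; W sinα = 162.4
Slice 6: Δl = 2.0/cos55.8° = 3.558 m; N'_6 = 67·cos55.8° − 0·3.558 = 37.7; c'Δl = 6.76; W sinα = 55.4
Σc'Δl = 31.9 kN/m; ΣN' = 453.1 kN/m; ΣW sinα = 376.5 kN/m
Resisting = 31.9 + 453.1·tan27.2° = 31.9 + 232.9 = 264.8 kN/m
FS = 264.8 / 376.5 = 0.703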